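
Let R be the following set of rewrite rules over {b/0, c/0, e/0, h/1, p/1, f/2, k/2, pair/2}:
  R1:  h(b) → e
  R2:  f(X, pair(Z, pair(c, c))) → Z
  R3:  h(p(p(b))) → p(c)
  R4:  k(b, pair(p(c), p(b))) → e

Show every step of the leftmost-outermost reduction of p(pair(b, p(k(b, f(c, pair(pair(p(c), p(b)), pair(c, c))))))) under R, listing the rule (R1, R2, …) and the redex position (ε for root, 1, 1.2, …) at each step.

p(pair(b, p(e)))

1. p(pair(b, p(k(b, f(c, pair(pair(p(c), p(b)), pair(c, c)))))))  →  p(pair(b, p(k(b, pair(p(c), p(b))))))   [R2 at 1.2.1.2]
2. p(pair(b, p(k(b, pair(p(c), p(b))))))  →  p(pair(b, p(e)))   [R4 at 1.2.1]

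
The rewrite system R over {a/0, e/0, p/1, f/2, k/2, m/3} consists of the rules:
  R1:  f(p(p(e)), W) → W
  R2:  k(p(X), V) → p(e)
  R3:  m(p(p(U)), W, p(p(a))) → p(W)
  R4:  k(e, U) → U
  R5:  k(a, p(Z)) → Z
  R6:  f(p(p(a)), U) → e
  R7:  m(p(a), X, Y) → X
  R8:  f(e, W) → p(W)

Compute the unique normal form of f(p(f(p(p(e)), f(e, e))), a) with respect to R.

1. f(p(f(p(p(e)), f(e, e))), a)  →  f(p(f(e, e)), a)   [R1 at 1.1]
2. f(p(f(e, e)), a)  →  f(p(p(e)), a)   [R8 at 1.1]
3. f(p(p(e)), a)  →  a   [R1 at ε]

a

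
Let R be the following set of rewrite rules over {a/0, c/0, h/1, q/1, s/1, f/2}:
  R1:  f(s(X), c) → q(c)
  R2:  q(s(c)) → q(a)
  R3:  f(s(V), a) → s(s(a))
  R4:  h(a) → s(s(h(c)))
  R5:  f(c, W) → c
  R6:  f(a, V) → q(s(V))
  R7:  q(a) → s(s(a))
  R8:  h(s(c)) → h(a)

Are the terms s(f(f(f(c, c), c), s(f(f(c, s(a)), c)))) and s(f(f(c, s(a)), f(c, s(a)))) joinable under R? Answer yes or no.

yes — NF(t₁) = s(c), NF(t₂) = s(c)

Reduce t₁ = s(f(f(f(c, c), c), s(f(f(c, s(a)), c)))):
1. s(f(f(f(c, c), c), s(f(f(c, s(a)), c))))  →  s(f(f(c, c), s(f(f(c, s(a)), c))))   [R5 at 1.1.1]
2. s(f(f(c, c), s(f(f(c, s(a)), c))))  →  s(f(c, s(f(f(c, s(a)), c))))   [R5 at 1.1]
3. s(f(c, s(f(f(c, s(a)), c))))  →  s(c)   [R5 at 1]

Reduce t₂ = s(f(f(c, s(a)), f(c, s(a)))):
1. s(f(f(c, s(a)), f(c, s(a))))  →  s(f(c, f(c, s(a))))   [R5 at 1.1]
2. s(f(c, f(c, s(a))))  →  s(c)   [R5 at 1]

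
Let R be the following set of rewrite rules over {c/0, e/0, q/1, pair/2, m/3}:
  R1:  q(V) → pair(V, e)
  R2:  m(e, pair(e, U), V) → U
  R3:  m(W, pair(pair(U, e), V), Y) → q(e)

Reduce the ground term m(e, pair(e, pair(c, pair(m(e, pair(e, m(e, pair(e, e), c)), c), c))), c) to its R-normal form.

1. m(e, pair(e, pair(c, pair(m(e, pair(e, m(e, pair(e, e), c)), c), c))), c)  →  pair(c, pair(m(e, pair(e, m(e, pair(e, e), c)), c), c))   [R2 at ε]
2. pair(c, pair(m(e, pair(e, m(e, pair(e, e), c)), c), c))  →  pair(c, pair(m(e, pair(e, e), c), c))   [R2 at 2.1]
3. pair(c, pair(m(e, pair(e, e), c), c))  →  pair(c, pair(e, c))   [R2 at 2.1]

pair(c, pair(e, c))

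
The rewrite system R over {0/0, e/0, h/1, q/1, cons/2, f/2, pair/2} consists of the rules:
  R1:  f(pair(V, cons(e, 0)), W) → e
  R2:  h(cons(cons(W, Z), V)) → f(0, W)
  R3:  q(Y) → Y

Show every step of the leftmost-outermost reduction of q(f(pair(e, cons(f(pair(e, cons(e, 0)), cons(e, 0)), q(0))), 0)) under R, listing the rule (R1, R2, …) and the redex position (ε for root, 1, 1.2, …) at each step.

1. q(f(pair(e, cons(f(pair(e, cons(e, 0)), cons(e, 0)), q(0))), 0))  →  f(pair(e, cons(f(pair(e, cons(e, 0)), cons(e, 0)), q(0))), 0)   [R3 at ε]
2. f(pair(e, cons(f(pair(e, cons(e, 0)), cons(e, 0)), q(0))), 0)  →  f(pair(e, cons(e, q(0))), 0)   [R1 at 1.2.1]
3. f(pair(e, cons(e, q(0))), 0)  →  f(pair(e, cons(e, 0)), 0)   [R3 at 1.2.2]
4. f(pair(e, cons(e, 0)), 0)  →  e   [R1 at ε]

e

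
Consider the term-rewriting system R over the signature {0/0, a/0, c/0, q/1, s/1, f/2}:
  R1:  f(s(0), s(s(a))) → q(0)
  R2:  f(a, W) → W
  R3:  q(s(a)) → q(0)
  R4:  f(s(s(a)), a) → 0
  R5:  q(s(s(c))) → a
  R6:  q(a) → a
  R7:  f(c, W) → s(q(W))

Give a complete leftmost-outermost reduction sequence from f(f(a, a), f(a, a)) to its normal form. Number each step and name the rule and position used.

a

1. f(f(a, a), f(a, a))  →  f(a, f(a, a))   [R2 at 1]
2. f(a, f(a, a))  →  f(a, a)   [R2 at ε]
3. f(a, a)  →  a   [R2 at ε]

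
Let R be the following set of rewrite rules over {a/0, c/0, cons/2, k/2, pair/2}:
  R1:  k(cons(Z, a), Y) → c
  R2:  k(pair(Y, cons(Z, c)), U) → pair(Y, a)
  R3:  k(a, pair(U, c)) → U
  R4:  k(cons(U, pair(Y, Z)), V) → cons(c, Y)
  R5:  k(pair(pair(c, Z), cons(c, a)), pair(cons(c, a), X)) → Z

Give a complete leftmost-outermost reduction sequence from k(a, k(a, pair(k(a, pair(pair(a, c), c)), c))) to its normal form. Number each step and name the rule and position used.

a

1. k(a, k(a, pair(k(a, pair(pair(a, c), c)), c)))  →  k(a, k(a, pair(pair(a, c), c)))   [R3 at 2]
2. k(a, k(a, pair(pair(a, c), c)))  →  k(a, pair(a, c))   [R3 at 2]
3. k(a, pair(a, c))  →  a   [R3 at ε]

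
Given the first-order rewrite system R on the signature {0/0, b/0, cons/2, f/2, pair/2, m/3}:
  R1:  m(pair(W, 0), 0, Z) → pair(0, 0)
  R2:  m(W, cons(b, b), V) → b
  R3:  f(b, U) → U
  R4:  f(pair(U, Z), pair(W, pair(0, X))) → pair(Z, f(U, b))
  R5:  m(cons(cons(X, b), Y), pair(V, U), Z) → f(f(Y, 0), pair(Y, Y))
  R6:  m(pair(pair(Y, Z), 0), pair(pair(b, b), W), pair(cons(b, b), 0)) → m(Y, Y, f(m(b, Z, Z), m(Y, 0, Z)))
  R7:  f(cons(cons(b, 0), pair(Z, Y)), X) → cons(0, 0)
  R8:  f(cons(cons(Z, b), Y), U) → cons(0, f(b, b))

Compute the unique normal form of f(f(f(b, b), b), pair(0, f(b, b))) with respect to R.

1. f(f(f(b, b), b), pair(0, f(b, b)))  →  f(f(b, b), pair(0, f(b, b)))   [R3 at 1.1]
2. f(f(b, b), pair(0, f(b, b)))  →  f(b, pair(0, f(b, b)))   [R3 at 1]
3. f(b, pair(0, f(b, b)))  →  pair(0, f(b, b))   [R3 at ε]
4. pair(0, f(b, b))  →  pair(0, b)   [R3 at 2]

pair(0, b)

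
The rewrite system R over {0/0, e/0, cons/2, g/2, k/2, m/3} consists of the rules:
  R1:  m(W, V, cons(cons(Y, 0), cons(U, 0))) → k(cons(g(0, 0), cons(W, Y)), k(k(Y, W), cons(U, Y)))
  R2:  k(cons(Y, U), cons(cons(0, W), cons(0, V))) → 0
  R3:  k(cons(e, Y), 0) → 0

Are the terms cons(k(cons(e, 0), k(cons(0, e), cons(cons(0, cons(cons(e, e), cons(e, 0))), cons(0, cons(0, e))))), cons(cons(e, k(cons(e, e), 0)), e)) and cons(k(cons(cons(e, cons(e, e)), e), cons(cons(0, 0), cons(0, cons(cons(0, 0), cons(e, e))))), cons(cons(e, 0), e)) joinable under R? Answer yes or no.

Reduce t₁ = cons(k(cons(e, 0), k(cons(0, e), cons(cons(0, cons(cons(e, e), cons(e, 0))), cons(0, cons(0, e))))), cons(cons(e, k(cons(e, e), 0)), e)):
1. cons(k(cons(e, 0), k(cons(0, e), cons(cons(0, cons(cons(e, e), cons(e, 0))), cons(0, cons(0, e))))), cons(cons(e, k(cons(e, e), 0)), e))  →  cons(k(cons(e, 0), 0), cons(cons(e, k(cons(e, e), 0)), e))   [R2 at 1.2]
2. cons(k(cons(e, 0), 0), cons(cons(e, k(cons(e, e), 0)), e))  →  cons(0, cons(cons(e, k(cons(e, e), 0)), e))   [R3 at 1]
3. cons(0, cons(cons(e, k(cons(e, e), 0)), e))  →  cons(0, cons(cons(e, 0), e))   [R3 at 2.1.2]

Reduce t₂ = cons(k(cons(cons(e, cons(e, e)), e), cons(cons(0, 0), cons(0, cons(cons(0, 0), cons(e, e))))), cons(cons(e, 0), e)):
1. cons(k(cons(cons(e, cons(e, e)), e), cons(cons(0, 0), cons(0, cons(cons(0, 0), cons(e, e))))), cons(cons(e, 0), e))  →  cons(0, cons(cons(e, 0), e))   [R2 at 1]

yes — NF(t₁) = cons(0, cons(cons(e, 0), e)), NF(t₂) = cons(0, cons(cons(e, 0), e))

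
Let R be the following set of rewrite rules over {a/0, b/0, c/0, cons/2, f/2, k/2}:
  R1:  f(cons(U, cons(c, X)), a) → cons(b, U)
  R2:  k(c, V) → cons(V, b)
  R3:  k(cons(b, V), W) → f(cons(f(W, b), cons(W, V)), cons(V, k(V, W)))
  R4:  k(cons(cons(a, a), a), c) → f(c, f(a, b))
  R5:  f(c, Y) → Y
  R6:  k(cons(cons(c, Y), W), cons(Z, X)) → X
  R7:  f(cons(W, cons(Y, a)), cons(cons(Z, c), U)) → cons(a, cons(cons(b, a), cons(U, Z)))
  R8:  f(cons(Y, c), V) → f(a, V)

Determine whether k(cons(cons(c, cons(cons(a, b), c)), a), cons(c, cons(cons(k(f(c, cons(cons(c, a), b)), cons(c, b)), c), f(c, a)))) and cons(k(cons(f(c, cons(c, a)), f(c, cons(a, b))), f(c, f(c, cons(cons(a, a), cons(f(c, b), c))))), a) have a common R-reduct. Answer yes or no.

yes — NF(t₁) = cons(cons(b, c), a), NF(t₂) = cons(cons(b, c), a)

Reduce t₁ = k(cons(cons(c, cons(cons(a, b), c)), a), cons(c, cons(cons(k(f(c, cons(cons(c, a), b)), cons(c, b)), c), f(c, a)))):
1. k(cons(cons(c, cons(cons(a, b), c)), a), cons(c, cons(cons(k(f(c, cons(cons(c, a), b)), cons(c, b)), c), f(c, a))))  →  cons(cons(k(f(c, cons(cons(c, a), b)), cons(c, b)), c), f(c, a))   [R6 at ε]
2. cons(cons(k(f(c, cons(cons(c, a), b)), cons(c, b)), c), f(c, a))  →  cons(cons(k(cons(cons(c, a), b), cons(c, b)), c), f(c, a))   [R5 at 1.1.1]
3. cons(cons(k(cons(cons(c, a), b), cons(c, b)), c), f(c, a))  →  cons(cons(b, c), f(c, a))   [R6 at 1.1]
4. cons(cons(b, c), f(c, a))  →  cons(cons(b, c), a)   [R5 at 2]

Reduce t₂ = cons(k(cons(f(c, cons(c, a)), f(c, cons(a, b))), f(c, f(c, cons(cons(a, a), cons(f(c, b), c))))), a):
1. cons(k(cons(f(c, cons(c, a)), f(c, cons(a, b))), f(c, f(c, cons(cons(a, a), cons(f(c, b), c))))), a)  →  cons(k(cons(cons(c, a), f(c, cons(a, b))), f(c, f(c, cons(cons(a, a), cons(f(c, b), c))))), a)   [R5 at 1.1.1]
2. cons(k(cons(cons(c, a), f(c, cons(a, b))), f(c, f(c, cons(cons(a, a), cons(f(c, b), c))))), a)  →  cons(k(cons(cons(c, a), cons(a, b)), f(c, f(c, cons(cons(a, a), cons(f(c, b), c))))), a)   [R5 at 1.1.2]
3. cons(k(cons(cons(c, a), cons(a, b)), f(c, f(c, cons(cons(a, a), cons(f(c, b), c))))), a)  →  cons(k(cons(cons(c, a), cons(a, b)), f(c, cons(cons(a, a), cons(f(c, b), c)))), a)   [R5 at 1.2]
4. cons(k(cons(cons(c, a), cons(a, b)), f(c, cons(cons(a, a), cons(f(c, b), c)))), a)  →  cons(k(cons(cons(c, a), cons(a, b)), cons(cons(a, a), cons(f(c, b), c))), a)   [R5 at 1.2]
5. cons(k(cons(cons(c, a), cons(a, b)), cons(cons(a, a), cons(f(c, b), c))), a)  →  cons(cons(f(c, b), c), a)   [R6 at 1]
6. cons(cons(f(c, b), c), a)  →  cons(cons(b, c), a)   [R5 at 1.1]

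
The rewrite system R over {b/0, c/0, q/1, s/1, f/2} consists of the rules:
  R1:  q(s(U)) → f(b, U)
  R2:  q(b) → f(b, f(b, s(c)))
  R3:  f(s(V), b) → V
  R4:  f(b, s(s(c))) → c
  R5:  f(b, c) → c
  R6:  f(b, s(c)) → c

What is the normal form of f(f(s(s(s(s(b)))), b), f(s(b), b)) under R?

1. f(f(s(s(s(s(b)))), b), f(s(b), b))  →  f(s(s(s(b))), f(s(b), b))   [R3 at 1]
2. f(s(s(s(b))), f(s(b), b))  →  f(s(s(s(b))), b)   [R3 at 2]
3. f(s(s(s(b))), b)  →  s(s(b))   [R3 at ε]

s(s(b))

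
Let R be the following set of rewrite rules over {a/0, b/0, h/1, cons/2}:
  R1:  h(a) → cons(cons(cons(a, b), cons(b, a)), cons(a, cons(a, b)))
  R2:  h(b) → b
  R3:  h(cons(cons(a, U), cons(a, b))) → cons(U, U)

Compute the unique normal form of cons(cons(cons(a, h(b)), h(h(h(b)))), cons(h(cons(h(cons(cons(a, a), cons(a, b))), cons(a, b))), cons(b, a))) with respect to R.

1. cons(cons(cons(a, h(b)), h(h(h(b)))), cons(h(cons(h(cons(cons(a, a), cons(a, b))), cons(a, b))), cons(b, a)))  →  cons(cons(cons(a, b), h(h(h(b)))), cons(h(cons(h(cons(cons(a, a), cons(a, b))), cons(a, b))), cons(b, a)))   [R2 at 1.1.2]
2. cons(cons(cons(a, b), h(h(h(b)))), cons(h(cons(h(cons(cons(a, a), cons(a, b))), cons(a, b))), cons(b, a)))  →  cons(cons(cons(a, b), h(h(b))), cons(h(cons(h(cons(cons(a, a), cons(a, b))), cons(a, b))), cons(b, a)))   [R2 at 1.2.1.1]
3. cons(cons(cons(a, b), h(h(b))), cons(h(cons(h(cons(cons(a, a), cons(a, b))), cons(a, b))), cons(b, a)))  →  cons(cons(cons(a, b), h(b)), cons(h(cons(h(cons(cons(a, a), cons(a, b))), cons(a, b))), cons(b, a)))   [R2 at 1.2.1]
4. cons(cons(cons(a, b), h(b)), cons(h(cons(h(cons(cons(a, a), cons(a, b))), cons(a, b))), cons(b, a)))  →  cons(cons(cons(a, b), b), cons(h(cons(h(cons(cons(a, a), cons(a, b))), cons(a, b))), cons(b, a)))   [R2 at 1.2]
5. cons(cons(cons(a, b), b), cons(h(cons(h(cons(cons(a, a), cons(a, b))), cons(a, b))), cons(b, a)))  →  cons(cons(cons(a, b), b), cons(h(cons(cons(a, a), cons(a, b))), cons(b, a)))   [R3 at 2.1.1.1]
6. cons(cons(cons(a, b), b), cons(h(cons(cons(a, a), cons(a, b))), cons(b, a)))  →  cons(cons(cons(a, b), b), cons(cons(a, a), cons(b, a)))   [R3 at 2.1]

cons(cons(cons(a, b), b), cons(cons(a, a), cons(b, a)))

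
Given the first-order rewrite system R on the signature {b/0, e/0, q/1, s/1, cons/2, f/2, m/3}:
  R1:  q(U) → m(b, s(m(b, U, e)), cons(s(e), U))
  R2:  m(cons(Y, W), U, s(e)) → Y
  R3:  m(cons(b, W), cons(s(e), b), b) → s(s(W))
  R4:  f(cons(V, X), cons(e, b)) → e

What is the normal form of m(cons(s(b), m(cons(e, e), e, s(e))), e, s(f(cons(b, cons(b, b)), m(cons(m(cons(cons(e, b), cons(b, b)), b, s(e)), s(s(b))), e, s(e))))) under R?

s(b)

1. m(cons(s(b), m(cons(e, e), e, s(e))), e, s(f(cons(b, cons(b, b)), m(cons(m(cons(cons(e, b), cons(b, b)), b, s(e)), s(s(b))), e, s(e)))))  →  m(cons(s(b), e), e, s(f(cons(b, cons(b, b)), m(cons(m(cons(cons(e, b), cons(b, b)), b, s(e)), s(s(b))), e, s(e)))))   [R2 at 1.2]
2. m(cons(s(b), e), e, s(f(cons(b, cons(b, b)), m(cons(m(cons(cons(e, b), cons(b, b)), b, s(e)), s(s(b))), e, s(e)))))  →  m(cons(s(b), e), e, s(f(cons(b, cons(b, b)), m(cons(cons(e, b), cons(b, b)), b, s(e)))))   [R2 at 3.1.2]
3. m(cons(s(b), e), e, s(f(cons(b, cons(b, b)), m(cons(cons(e, b), cons(b, b)), b, s(e)))))  →  m(cons(s(b), e), e, s(f(cons(b, cons(b, b)), cons(e, b))))   [R2 at 3.1.2]
4. m(cons(s(b), e), e, s(f(cons(b, cons(b, b)), cons(e, b))))  →  m(cons(s(b), e), e, s(e))   [R4 at 3.1]
5. m(cons(s(b), e), e, s(e))  →  s(b)   [R2 at ε]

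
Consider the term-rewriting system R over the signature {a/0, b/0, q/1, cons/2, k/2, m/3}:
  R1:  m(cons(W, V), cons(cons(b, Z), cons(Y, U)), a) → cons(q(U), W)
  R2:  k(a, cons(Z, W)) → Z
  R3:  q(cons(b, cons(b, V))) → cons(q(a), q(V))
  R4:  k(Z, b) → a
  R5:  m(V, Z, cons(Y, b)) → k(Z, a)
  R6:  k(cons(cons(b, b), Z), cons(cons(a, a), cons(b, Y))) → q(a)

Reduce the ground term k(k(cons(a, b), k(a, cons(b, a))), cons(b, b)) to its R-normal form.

b

1. k(k(cons(a, b), k(a, cons(b, a))), cons(b, b))  →  k(k(cons(a, b), b), cons(b, b))   [R2 at 1.2]
2. k(k(cons(a, b), b), cons(b, b))  →  k(a, cons(b, b))   [R4 at 1]
3. k(a, cons(b, b))  →  b   [R2 at ε]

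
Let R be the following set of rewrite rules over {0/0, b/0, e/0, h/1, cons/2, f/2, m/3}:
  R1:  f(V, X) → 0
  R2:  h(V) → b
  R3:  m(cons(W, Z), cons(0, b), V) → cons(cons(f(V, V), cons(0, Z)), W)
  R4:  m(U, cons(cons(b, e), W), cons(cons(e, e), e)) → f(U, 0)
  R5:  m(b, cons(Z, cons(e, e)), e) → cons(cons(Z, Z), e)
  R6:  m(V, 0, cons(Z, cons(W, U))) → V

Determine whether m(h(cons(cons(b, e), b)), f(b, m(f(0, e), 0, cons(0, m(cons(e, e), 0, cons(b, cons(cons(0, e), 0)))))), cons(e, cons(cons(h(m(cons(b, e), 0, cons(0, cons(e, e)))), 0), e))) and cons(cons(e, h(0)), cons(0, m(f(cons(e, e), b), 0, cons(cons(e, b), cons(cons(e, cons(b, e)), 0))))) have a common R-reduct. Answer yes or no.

no — NF(t₁) = b, NF(t₂) = cons(cons(e, b), cons(0, 0))

Reduce t₁ = m(h(cons(cons(b, e), b)), f(b, m(f(0, e), 0, cons(0, m(cons(e, e), 0, cons(b, cons(cons(0, e), 0)))))), cons(e, cons(cons(h(m(cons(b, e), 0, cons(0, cons(e, e)))), 0), e))):
1. m(h(cons(cons(b, e), b)), f(b, m(f(0, e), 0, cons(0, m(cons(e, e), 0, cons(b, cons(cons(0, e), 0)))))), cons(e, cons(cons(h(m(cons(b, e), 0, cons(0, cons(e, e)))), 0), e)))  →  m(b, f(b, m(f(0, e), 0, cons(0, m(cons(e, e), 0, cons(b, cons(cons(0, e), 0)))))), cons(e, cons(cons(h(m(cons(b, e), 0, cons(0, cons(e, e)))), 0), e)))   [R2 at 1]
2. m(b, f(b, m(f(0, e), 0, cons(0, m(cons(e, e), 0, cons(b, cons(cons(0, e), 0)))))), cons(e, cons(cons(h(m(cons(b, e), 0, cons(0, cons(e, e)))), 0), e)))  →  m(b, 0, cons(e, cons(cons(h(m(cons(b, e), 0, cons(0, cons(e, e)))), 0), e)))   [R1 at 2]
3. m(b, 0, cons(e, cons(cons(h(m(cons(b, e), 0, cons(0, cons(e, e)))), 0), e)))  →  b   [R6 at ε]

Reduce t₂ = cons(cons(e, h(0)), cons(0, m(f(cons(e, e), b), 0, cons(cons(e, b), cons(cons(e, cons(b, e)), 0))))):
1. cons(cons(e, h(0)), cons(0, m(f(cons(e, e), b), 0, cons(cons(e, b), cons(cons(e, cons(b, e)), 0)))))  →  cons(cons(e, b), cons(0, m(f(cons(e, e), b), 0, cons(cons(e, b), cons(cons(e, cons(b, e)), 0)))))   [R2 at 1.2]
2. cons(cons(e, b), cons(0, m(f(cons(e, e), b), 0, cons(cons(e, b), cons(cons(e, cons(b, e)), 0)))))  →  cons(cons(e, b), cons(0, f(cons(e, e), b)))   [R6 at 2.2]
3. cons(cons(e, b), cons(0, f(cons(e, e), b)))  →  cons(cons(e, b), cons(0, 0))   [R1 at 2.2]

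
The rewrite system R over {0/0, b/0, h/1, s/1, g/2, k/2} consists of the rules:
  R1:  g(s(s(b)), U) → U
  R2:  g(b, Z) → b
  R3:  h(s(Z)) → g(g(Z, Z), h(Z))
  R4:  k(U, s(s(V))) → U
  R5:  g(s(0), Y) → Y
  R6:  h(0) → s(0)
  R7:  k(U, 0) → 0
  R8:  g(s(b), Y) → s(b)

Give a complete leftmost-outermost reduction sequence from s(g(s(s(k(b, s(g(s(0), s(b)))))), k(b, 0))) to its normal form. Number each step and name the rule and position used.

1. s(g(s(s(k(b, s(g(s(0), s(b)))))), k(b, 0)))  →  s(g(s(s(k(b, s(s(b))))), k(b, 0)))   [R5 at 1.1.1.1.2.1]
2. s(g(s(s(k(b, s(s(b))))), k(b, 0)))  →  s(g(s(s(b)), k(b, 0)))   [R4 at 1.1.1.1]
3. s(g(s(s(b)), k(b, 0)))  →  s(k(b, 0))   [R1 at 1]
4. s(k(b, 0))  →  s(0)   [R7 at 1]

s(0)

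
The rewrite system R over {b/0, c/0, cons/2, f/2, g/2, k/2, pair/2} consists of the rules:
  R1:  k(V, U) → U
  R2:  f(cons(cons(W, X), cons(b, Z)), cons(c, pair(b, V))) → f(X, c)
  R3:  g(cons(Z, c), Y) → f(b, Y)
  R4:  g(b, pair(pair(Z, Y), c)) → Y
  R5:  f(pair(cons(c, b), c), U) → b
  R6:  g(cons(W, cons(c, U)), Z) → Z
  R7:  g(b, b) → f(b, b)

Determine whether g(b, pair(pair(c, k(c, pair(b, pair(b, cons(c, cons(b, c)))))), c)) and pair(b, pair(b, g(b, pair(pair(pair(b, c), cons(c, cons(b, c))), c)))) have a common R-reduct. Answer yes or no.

Reduce t₁ = g(b, pair(pair(c, k(c, pair(b, pair(b, cons(c, cons(b, c)))))), c)):
1. g(b, pair(pair(c, k(c, pair(b, pair(b, cons(c, cons(b, c)))))), c))  →  k(c, pair(b, pair(b, cons(c, cons(b, c)))))   [R4 at ε]
2. k(c, pair(b, pair(b, cons(c, cons(b, c)))))  →  pair(b, pair(b, cons(c, cons(b, c))))   [R1 at ε]

Reduce t₂ = pair(b, pair(b, g(b, pair(pair(pair(b, c), cons(c, cons(b, c))), c)))):
1. pair(b, pair(b, g(b, pair(pair(pair(b, c), cons(c, cons(b, c))), c))))  →  pair(b, pair(b, cons(c, cons(b, c))))   [R4 at 2.2]

yes — NF(t₁) = pair(b, pair(b, cons(c, cons(b, c)))), NF(t₂) = pair(b, pair(b, cons(c, cons(b, c))))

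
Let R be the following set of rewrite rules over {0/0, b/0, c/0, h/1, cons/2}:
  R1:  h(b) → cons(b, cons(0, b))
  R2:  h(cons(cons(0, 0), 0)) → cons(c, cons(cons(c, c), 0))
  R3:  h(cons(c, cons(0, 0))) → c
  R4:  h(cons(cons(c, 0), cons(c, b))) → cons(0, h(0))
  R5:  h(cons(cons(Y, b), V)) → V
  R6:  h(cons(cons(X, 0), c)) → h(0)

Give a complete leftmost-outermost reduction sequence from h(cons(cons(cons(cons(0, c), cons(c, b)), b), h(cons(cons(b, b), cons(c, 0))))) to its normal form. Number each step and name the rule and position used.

1. h(cons(cons(cons(cons(0, c), cons(c, b)), b), h(cons(cons(b, b), cons(c, 0)))))  →  h(cons(cons(b, b), cons(c, 0)))   [R5 at ε]
2. h(cons(cons(b, b), cons(c, 0)))  →  cons(c, 0)   [R5 at ε]

cons(c, 0)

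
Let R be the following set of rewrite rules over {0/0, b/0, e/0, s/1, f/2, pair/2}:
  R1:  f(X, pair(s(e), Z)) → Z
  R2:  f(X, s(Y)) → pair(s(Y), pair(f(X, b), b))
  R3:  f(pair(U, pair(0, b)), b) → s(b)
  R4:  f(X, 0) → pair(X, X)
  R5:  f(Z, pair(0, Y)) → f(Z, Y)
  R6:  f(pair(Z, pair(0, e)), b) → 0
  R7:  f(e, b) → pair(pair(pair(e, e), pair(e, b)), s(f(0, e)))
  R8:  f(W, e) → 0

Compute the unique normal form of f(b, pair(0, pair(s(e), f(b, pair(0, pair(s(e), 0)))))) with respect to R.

1. f(b, pair(0, pair(s(e), f(b, pair(0, pair(s(e), 0))))))  →  f(b, pair(s(e), f(b, pair(0, pair(s(e), 0)))))   [R5 at ε]
2. f(b, pair(s(e), f(b, pair(0, pair(s(e), 0)))))  →  f(b, pair(0, pair(s(e), 0)))   [R1 at ε]
3. f(b, pair(0, pair(s(e), 0)))  →  f(b, pair(s(e), 0))   [R5 at ε]
4. f(b, pair(s(e), 0))  →  0   [R1 at ε]

0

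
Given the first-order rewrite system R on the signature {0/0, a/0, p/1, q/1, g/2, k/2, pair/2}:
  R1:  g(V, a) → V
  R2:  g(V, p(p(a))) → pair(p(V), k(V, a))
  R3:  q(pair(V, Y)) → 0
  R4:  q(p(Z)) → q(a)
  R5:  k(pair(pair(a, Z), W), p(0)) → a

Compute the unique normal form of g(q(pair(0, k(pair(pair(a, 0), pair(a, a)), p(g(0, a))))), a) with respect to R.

1. g(q(pair(0, k(pair(pair(a, 0), pair(a, a)), p(g(0, a))))), a)  →  q(pair(0, k(pair(pair(a, 0), pair(a, a)), p(g(0, a)))))   [R1 at ε]
2. q(pair(0, k(pair(pair(a, 0), pair(a, a)), p(g(0, a)))))  →  0   [R3 at ε]

0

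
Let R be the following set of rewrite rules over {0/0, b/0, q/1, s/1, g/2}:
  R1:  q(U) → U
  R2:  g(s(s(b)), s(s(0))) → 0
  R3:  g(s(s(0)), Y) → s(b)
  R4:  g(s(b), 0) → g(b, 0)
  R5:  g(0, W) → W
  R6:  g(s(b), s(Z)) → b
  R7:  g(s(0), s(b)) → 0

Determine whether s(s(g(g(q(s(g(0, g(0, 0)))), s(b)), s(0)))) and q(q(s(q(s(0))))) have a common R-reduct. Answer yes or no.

no — NF(t₁) = s(s(s(0))), NF(t₂) = s(s(0))

Reduce t₁ = s(s(g(g(q(s(g(0, g(0, 0)))), s(b)), s(0)))):
1. s(s(g(g(q(s(g(0, g(0, 0)))), s(b)), s(0))))  →  s(s(g(g(s(g(0, g(0, 0))), s(b)), s(0))))   [R1 at 1.1.1.1]
2. s(s(g(g(s(g(0, g(0, 0))), s(b)), s(0))))  →  s(s(g(g(s(g(0, 0)), s(b)), s(0))))   [R5 at 1.1.1.1.1]
3. s(s(g(g(s(g(0, 0)), s(b)), s(0))))  →  s(s(g(g(s(0), s(b)), s(0))))   [R5 at 1.1.1.1.1]
4. s(s(g(g(s(0), s(b)), s(0))))  →  s(s(g(0, s(0))))   [R7 at 1.1.1]
5. s(s(g(0, s(0))))  →  s(s(s(0)))   [R5 at 1.1]

Reduce t₂ = q(q(s(q(s(0))))):
1. q(q(s(q(s(0)))))  →  q(s(q(s(0))))   [R1 at ε]
2. q(s(q(s(0))))  →  s(q(s(0)))   [R1 at ε]
3. s(q(s(0)))  →  s(s(0))   [R1 at 1]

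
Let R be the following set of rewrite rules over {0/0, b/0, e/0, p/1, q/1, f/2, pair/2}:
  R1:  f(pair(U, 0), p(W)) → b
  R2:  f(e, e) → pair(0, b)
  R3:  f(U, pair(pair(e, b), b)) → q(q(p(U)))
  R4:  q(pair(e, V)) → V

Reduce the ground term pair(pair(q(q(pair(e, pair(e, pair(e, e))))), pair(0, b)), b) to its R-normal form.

1. pair(pair(q(q(pair(e, pair(e, pair(e, e))))), pair(0, b)), b)  →  pair(pair(q(pair(e, pair(e, e))), pair(0, b)), b)   [R4 at 1.1.1]
2. pair(pair(q(pair(e, pair(e, e))), pair(0, b)), b)  →  pair(pair(pair(e, e), pair(0, b)), b)   [R4 at 1.1]

pair(pair(pair(e, e), pair(0, b)), b)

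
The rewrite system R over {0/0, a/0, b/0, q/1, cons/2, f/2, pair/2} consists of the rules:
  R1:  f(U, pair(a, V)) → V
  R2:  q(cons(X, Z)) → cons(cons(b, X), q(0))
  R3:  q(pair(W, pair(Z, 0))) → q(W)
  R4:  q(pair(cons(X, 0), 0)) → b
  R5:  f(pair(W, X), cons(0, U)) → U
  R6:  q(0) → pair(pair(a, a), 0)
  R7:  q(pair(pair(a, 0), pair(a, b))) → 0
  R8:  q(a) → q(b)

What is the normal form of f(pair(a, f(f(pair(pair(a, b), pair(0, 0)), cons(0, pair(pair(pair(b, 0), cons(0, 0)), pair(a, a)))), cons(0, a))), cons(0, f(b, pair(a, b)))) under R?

b

1. f(pair(a, f(f(pair(pair(a, b), pair(0, 0)), cons(0, pair(pair(pair(b, 0), cons(0, 0)), pair(a, a)))), cons(0, a))), cons(0, f(b, pair(a, b))))  →  f(b, pair(a, b))   [R5 at ε]
2. f(b, pair(a, b))  →  b   [R1 at ε]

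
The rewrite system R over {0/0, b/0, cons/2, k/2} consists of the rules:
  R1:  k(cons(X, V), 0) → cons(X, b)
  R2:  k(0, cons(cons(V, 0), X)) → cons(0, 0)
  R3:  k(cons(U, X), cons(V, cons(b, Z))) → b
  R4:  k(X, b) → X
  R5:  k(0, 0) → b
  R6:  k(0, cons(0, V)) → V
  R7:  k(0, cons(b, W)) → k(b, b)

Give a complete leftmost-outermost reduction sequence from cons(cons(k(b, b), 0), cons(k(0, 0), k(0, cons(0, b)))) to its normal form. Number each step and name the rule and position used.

cons(cons(b, 0), cons(b, b))

1. cons(cons(k(b, b), 0), cons(k(0, 0), k(0, cons(0, b))))  →  cons(cons(b, 0), cons(k(0, 0), k(0, cons(0, b))))   [R4 at 1.1]
2. cons(cons(b, 0), cons(k(0, 0), k(0, cons(0, b))))  →  cons(cons(b, 0), cons(b, k(0, cons(0, b))))   [R5 at 2.1]
3. cons(cons(b, 0), cons(b, k(0, cons(0, b))))  →  cons(cons(b, 0), cons(b, b))   [R6 at 2.2]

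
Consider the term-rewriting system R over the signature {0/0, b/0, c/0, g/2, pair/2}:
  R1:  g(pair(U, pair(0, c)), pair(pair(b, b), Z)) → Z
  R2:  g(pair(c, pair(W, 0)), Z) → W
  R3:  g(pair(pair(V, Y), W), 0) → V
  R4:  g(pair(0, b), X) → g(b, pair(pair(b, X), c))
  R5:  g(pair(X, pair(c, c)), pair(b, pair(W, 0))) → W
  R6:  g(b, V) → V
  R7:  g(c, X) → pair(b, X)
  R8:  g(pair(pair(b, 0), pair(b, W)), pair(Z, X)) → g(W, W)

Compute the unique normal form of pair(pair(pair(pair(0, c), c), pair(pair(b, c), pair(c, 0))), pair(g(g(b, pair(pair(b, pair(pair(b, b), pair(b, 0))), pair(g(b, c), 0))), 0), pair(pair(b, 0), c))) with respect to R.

1. pair(pair(pair(pair(0, c), c), pair(pair(b, c), pair(c, 0))), pair(g(g(b, pair(pair(b, pair(pair(b, b), pair(b, 0))), pair(g(b, c), 0))), 0), pair(pair(b, 0), c)))  →  pair(pair(pair(pair(0, c), c), pair(pair(b, c), pair(c, 0))), pair(g(pair(pair(b, pair(pair(b, b), pair(b, 0))), pair(g(b, c), 0)), 0), pair(pair(b, 0), c)))   [R6 at 2.1.1]
2. pair(pair(pair(pair(0, c), c), pair(pair(b, c), pair(c, 0))), pair(g(pair(pair(b, pair(pair(b, b), pair(b, 0))), pair(g(b, c), 0)), 0), pair(pair(b, 0), c)))  →  pair(pair(pair(pair(0, c), c), pair(pair(b, c), pair(c, 0))), pair(b, pair(pair(b, 0), c)))   [R3 at 2.1]

pair(pair(pair(pair(0, c), c), pair(pair(b, c), pair(c, 0))), pair(b, pair(pair(b, 0), c)))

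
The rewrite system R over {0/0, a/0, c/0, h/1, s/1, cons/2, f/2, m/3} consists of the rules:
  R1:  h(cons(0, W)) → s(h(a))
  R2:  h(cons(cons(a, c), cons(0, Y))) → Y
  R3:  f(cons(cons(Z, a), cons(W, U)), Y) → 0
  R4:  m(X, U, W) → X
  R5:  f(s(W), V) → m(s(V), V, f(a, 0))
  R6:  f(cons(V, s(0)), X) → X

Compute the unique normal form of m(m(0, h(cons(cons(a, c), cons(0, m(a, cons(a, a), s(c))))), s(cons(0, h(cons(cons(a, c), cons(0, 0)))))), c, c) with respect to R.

1. m(m(0, h(cons(cons(a, c), cons(0, m(a, cons(a, a), s(c))))), s(cons(0, h(cons(cons(a, c), cons(0, 0)))))), c, c)  →  m(0, h(cons(cons(a, c), cons(0, m(a, cons(a, a), s(c))))), s(cons(0, h(cons(cons(a, c), cons(0, 0))))))   [R4 at ε]
2. m(0, h(cons(cons(a, c), cons(0, m(a, cons(a, a), s(c))))), s(cons(0, h(cons(cons(a, c), cons(0, 0))))))  →  0   [R4 at ε]

0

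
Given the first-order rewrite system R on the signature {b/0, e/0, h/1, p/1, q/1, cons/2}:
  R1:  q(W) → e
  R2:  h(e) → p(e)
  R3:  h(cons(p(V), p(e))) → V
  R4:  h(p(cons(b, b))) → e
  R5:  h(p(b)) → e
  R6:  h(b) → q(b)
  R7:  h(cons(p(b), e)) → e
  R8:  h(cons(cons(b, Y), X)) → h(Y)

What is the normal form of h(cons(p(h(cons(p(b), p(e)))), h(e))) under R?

b

1. h(cons(p(h(cons(p(b), p(e)))), h(e)))  →  h(cons(p(b), h(e)))   [R3 at 1.1.1]
2. h(cons(p(b), h(e)))  →  h(cons(p(b), p(e)))   [R2 at 1.2]
3. h(cons(p(b), p(e)))  →  b   [R3 at ε]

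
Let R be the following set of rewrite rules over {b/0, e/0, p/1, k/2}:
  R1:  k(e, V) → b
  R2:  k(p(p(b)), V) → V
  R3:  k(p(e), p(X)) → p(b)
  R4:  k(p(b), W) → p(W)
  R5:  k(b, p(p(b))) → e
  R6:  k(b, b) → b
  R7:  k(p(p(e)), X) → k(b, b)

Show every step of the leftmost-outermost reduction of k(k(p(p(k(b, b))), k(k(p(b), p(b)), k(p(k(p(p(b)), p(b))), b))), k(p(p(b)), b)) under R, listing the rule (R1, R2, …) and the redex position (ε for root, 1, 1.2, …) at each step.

1. k(k(p(p(k(b, b))), k(k(p(b), p(b)), k(p(k(p(p(b)), p(b))), b))), k(p(p(b)), b))  →  k(k(p(p(b)), k(k(p(b), p(b)), k(p(k(p(p(b)), p(b))), b))), k(p(p(b)), b))   [R6 at 1.1.1.1]
2. k(k(p(p(b)), k(k(p(b), p(b)), k(p(k(p(p(b)), p(b))), b))), k(p(p(b)), b))  →  k(k(k(p(b), p(b)), k(p(k(p(p(b)), p(b))), b)), k(p(p(b)), b))   [R2 at 1]
3. k(k(k(p(b), p(b)), k(p(k(p(p(b)), p(b))), b)), k(p(p(b)), b))  →  k(k(p(p(b)), k(p(k(p(p(b)), p(b))), b)), k(p(p(b)), b))   [R4 at 1.1]
4. k(k(p(p(b)), k(p(k(p(p(b)), p(b))), b)), k(p(p(b)), b))  →  k(k(p(k(p(p(b)), p(b))), b), k(p(p(b)), b))   [R2 at 1]
5. k(k(p(k(p(p(b)), p(b))), b), k(p(p(b)), b))  →  k(k(p(p(b)), b), k(p(p(b)), b))   [R2 at 1.1.1]
6. k(k(p(p(b)), b), k(p(p(b)), b))  →  k(b, k(p(p(b)), b))   [R2 at 1]
7. k(b, k(p(p(b)), b))  →  k(b, b)   [R2 at 2]
8. k(b, b)  →  b   [R6 at ε]

b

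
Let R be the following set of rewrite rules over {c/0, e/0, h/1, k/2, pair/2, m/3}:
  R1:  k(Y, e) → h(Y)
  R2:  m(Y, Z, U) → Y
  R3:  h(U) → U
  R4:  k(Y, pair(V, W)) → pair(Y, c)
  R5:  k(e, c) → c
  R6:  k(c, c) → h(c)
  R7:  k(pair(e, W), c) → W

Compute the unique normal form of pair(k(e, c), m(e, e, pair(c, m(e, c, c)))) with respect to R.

1. pair(k(e, c), m(e, e, pair(c, m(e, c, c))))  →  pair(c, m(e, e, pair(c, m(e, c, c))))   [R5 at 1]
2. pair(c, m(e, e, pair(c, m(e, c, c))))  →  pair(c, e)   [R2 at 2]

pair(c, e)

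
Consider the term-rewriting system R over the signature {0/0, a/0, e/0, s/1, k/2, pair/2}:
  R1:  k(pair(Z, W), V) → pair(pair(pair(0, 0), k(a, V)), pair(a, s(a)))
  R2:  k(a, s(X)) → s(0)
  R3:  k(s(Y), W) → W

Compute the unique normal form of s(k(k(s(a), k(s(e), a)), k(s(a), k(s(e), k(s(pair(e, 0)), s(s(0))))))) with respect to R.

1. s(k(k(s(a), k(s(e), a)), k(s(a), k(s(e), k(s(pair(e, 0)), s(s(0)))))))  →  s(k(k(s(e), a), k(s(a), k(s(e), k(s(pair(e, 0)), s(s(0)))))))   [R3 at 1.1]
2. s(k(k(s(e), a), k(s(a), k(s(e), k(s(pair(e, 0)), s(s(0)))))))  →  s(k(a, k(s(a), k(s(e), k(s(pair(e, 0)), s(s(0)))))))   [R3 at 1.1]
3. s(k(a, k(s(a), k(s(e), k(s(pair(e, 0)), s(s(0)))))))  →  s(k(a, k(s(e), k(s(pair(e, 0)), s(s(0))))))   [R3 at 1.2]
4. s(k(a, k(s(e), k(s(pair(e, 0)), s(s(0))))))  →  s(k(a, k(s(pair(e, 0)), s(s(0)))))   [R3 at 1.2]
5. s(k(a, k(s(pair(e, 0)), s(s(0)))))  →  s(k(a, s(s(0))))   [R3 at 1.2]
6. s(k(a, s(s(0))))  →  s(s(0))   [R2 at 1]

s(s(0))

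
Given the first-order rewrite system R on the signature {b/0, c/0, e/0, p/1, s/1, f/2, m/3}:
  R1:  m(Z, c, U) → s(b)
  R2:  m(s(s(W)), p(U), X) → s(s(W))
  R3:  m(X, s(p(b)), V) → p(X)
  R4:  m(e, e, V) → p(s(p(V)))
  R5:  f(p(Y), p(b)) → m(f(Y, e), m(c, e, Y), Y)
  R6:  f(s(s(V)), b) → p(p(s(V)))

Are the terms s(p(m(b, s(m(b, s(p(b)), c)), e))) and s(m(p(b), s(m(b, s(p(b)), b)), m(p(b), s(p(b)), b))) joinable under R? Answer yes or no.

yes — NF(t₁) = s(p(p(b))), NF(t₂) = s(p(p(b)))

Reduce t₁ = s(p(m(b, s(m(b, s(p(b)), c)), e))):
1. s(p(m(b, s(m(b, s(p(b)), c)), e)))  →  s(p(m(b, s(p(b)), e)))   [R3 at 1.1.2.1]
2. s(p(m(b, s(p(b)), e)))  →  s(p(p(b)))   [R3 at 1.1]

Reduce t₂ = s(m(p(b), s(m(b, s(p(b)), b)), m(p(b), s(p(b)), b))):
1. s(m(p(b), s(m(b, s(p(b)), b)), m(p(b), s(p(b)), b)))  →  s(m(p(b), s(p(b)), m(p(b), s(p(b)), b)))   [R3 at 1.2.1]
2. s(m(p(b), s(p(b)), m(p(b), s(p(b)), b)))  →  s(p(p(b)))   [R3 at 1]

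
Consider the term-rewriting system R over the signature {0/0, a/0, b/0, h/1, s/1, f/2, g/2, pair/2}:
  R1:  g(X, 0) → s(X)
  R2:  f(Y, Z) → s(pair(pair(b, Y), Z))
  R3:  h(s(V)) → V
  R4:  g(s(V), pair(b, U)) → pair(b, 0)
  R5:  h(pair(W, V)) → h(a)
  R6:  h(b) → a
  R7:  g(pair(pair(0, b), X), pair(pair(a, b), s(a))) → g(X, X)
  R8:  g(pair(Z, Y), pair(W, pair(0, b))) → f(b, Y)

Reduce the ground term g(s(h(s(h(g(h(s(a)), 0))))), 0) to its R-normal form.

s(s(a))

1. g(s(h(s(h(g(h(s(a)), 0))))), 0)  →  s(s(h(s(h(g(h(s(a)), 0))))))   [R1 at ε]
2. s(s(h(s(h(g(h(s(a)), 0))))))  →  s(s(h(g(h(s(a)), 0))))   [R3 at 1.1]
3. s(s(h(g(h(s(a)), 0))))  →  s(s(h(s(h(s(a))))))   [R1 at 1.1.1]
4. s(s(h(s(h(s(a))))))  →  s(s(h(s(a))))   [R3 at 1.1]
5. s(s(h(s(a))))  →  s(s(a))   [R3 at 1.1]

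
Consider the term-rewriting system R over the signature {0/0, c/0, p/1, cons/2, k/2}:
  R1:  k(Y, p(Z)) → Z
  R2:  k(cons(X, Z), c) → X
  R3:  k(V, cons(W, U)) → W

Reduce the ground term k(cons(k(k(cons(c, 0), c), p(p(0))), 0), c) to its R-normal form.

p(0)

1. k(cons(k(k(cons(c, 0), c), p(p(0))), 0), c)  →  k(k(cons(c, 0), c), p(p(0)))   [R2 at ε]
2. k(k(cons(c, 0), c), p(p(0)))  →  p(0)   [R1 at ε]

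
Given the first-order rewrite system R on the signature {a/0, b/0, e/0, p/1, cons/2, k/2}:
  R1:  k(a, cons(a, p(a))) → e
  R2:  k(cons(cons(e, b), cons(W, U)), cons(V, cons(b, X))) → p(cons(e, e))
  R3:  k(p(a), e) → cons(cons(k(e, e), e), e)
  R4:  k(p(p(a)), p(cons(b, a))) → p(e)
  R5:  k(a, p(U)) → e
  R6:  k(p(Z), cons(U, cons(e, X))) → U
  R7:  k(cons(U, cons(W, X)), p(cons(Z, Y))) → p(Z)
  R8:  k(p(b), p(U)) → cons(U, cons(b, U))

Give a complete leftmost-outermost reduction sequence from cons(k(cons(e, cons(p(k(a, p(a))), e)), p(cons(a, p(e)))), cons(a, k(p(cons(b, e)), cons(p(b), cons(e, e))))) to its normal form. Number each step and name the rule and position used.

cons(p(a), cons(a, p(b)))

1. cons(k(cons(e, cons(p(k(a, p(a))), e)), p(cons(a, p(e)))), cons(a, k(p(cons(b, e)), cons(p(b), cons(e, e)))))  →  cons(p(a), cons(a, k(p(cons(b, e)), cons(p(b), cons(e, e)))))   [R7 at 1]
2. cons(p(a), cons(a, k(p(cons(b, e)), cons(p(b), cons(e, e)))))  →  cons(p(a), cons(a, p(b)))   [R6 at 2.2]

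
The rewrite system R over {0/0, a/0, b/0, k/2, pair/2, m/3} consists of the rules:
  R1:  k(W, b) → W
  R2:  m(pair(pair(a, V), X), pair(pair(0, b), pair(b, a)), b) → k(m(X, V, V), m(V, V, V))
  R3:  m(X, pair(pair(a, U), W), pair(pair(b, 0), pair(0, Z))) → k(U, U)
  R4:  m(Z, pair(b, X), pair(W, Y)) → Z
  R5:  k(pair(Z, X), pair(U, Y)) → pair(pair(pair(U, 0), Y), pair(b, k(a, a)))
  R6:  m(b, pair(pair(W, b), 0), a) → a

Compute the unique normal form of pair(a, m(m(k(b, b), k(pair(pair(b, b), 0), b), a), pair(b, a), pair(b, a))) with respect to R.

1. pair(a, m(m(k(b, b), k(pair(pair(b, b), 0), b), a), pair(b, a), pair(b, a)))  →  pair(a, m(k(b, b), k(pair(pair(b, b), 0), b), a))   [R4 at 2]
2. pair(a, m(k(b, b), k(pair(pair(b, b), 0), b), a))  →  pair(a, m(b, k(pair(pair(b, b), 0), b), a))   [R1 at 2.1]
3. pair(a, m(b, k(pair(pair(b, b), 0), b), a))  →  pair(a, m(b, pair(pair(b, b), 0), a))   [R1 at 2.2]
4. pair(a, m(b, pair(pair(b, b), 0), a))  →  pair(a, a)   [R6 at 2]

pair(a, a)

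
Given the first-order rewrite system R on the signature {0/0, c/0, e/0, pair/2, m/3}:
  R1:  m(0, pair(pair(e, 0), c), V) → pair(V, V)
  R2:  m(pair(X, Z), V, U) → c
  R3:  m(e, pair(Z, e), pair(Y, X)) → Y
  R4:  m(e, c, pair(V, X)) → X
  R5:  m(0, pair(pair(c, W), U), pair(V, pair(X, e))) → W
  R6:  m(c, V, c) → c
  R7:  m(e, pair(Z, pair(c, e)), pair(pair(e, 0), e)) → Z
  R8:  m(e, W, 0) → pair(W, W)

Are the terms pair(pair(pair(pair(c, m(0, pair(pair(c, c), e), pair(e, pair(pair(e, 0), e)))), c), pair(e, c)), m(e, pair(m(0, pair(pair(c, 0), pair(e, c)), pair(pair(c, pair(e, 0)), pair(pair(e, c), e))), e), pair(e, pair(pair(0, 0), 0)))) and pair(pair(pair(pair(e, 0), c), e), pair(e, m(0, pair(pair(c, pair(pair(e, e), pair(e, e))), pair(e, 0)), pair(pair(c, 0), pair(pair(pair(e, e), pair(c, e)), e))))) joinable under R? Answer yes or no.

no — NF(t₁) = pair(pair(pair(pair(c, c), c), pair(e, c)), e), NF(t₂) = pair(pair(pair(pair(e, 0), c), e), pair(e, pair(pair(e, e), pair(e, e))))

Reduce t₁ = pair(pair(pair(pair(c, m(0, pair(pair(c, c), e), pair(e, pair(pair(e, 0), e)))), c), pair(e, c)), m(e, pair(m(0, pair(pair(c, 0), pair(e, c)), pair(pair(c, pair(e, 0)), pair(pair(e, c), e))), e), pair(e, pair(pair(0, 0), 0)))):
1. pair(pair(pair(pair(c, m(0, pair(pair(c, c), e), pair(e, pair(pair(e, 0), e)))), c), pair(e, c)), m(e, pair(m(0, pair(pair(c, 0), pair(e, c)), pair(pair(c, pair(e, 0)), pair(pair(e, c), e))), e), pair(e, pair(pair(0, 0), 0))))  →  pair(pair(pair(pair(c, c), c), pair(e, c)), m(e, pair(m(0, pair(pair(c, 0), pair(e, c)), pair(pair(c, pair(e, 0)), pair(pair(e, c), e))), e), pair(e, pair(pair(0, 0), 0))))   [R5 at 1.1.1.2]
2. pair(pair(pair(pair(c, c), c), pair(e, c)), m(e, pair(m(0, pair(pair(c, 0), pair(e, c)), pair(pair(c, pair(e, 0)), pair(pair(e, c), e))), e), pair(e, pair(pair(0, 0), 0))))  →  pair(pair(pair(pair(c, c), c), pair(e, c)), e)   [R3 at 2]

Reduce t₂ = pair(pair(pair(pair(e, 0), c), e), pair(e, m(0, pair(pair(c, pair(pair(e, e), pair(e, e))), pair(e, 0)), pair(pair(c, 0), pair(pair(pair(e, e), pair(c, e)), e))))):
1. pair(pair(pair(pair(e, 0), c), e), pair(e, m(0, pair(pair(c, pair(pair(e, e), pair(e, e))), pair(e, 0)), pair(pair(c, 0), pair(pair(pair(e, e), pair(c, e)), e)))))  →  pair(pair(pair(pair(e, 0), c), e), pair(e, pair(pair(e, e), pair(e, e))))   [R5 at 2.2]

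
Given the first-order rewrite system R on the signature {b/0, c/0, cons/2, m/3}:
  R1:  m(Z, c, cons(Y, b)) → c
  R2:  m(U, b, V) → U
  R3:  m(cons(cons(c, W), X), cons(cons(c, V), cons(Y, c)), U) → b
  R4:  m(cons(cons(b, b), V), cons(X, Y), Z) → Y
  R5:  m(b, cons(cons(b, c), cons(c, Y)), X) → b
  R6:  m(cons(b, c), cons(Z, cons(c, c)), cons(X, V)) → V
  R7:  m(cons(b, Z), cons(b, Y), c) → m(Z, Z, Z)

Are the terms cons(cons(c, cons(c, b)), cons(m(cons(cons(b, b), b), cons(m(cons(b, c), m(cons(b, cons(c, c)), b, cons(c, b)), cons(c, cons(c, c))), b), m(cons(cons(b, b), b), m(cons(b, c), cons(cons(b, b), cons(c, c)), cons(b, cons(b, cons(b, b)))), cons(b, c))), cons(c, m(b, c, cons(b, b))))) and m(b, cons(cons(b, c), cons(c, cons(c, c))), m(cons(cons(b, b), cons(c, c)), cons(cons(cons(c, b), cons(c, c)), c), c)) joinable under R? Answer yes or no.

Reduce t₁ = cons(cons(c, cons(c, b)), cons(m(cons(cons(b, b), b), cons(m(cons(b, c), m(cons(b, cons(c, c)), b, cons(c, b)), cons(c, cons(c, c))), b), m(cons(cons(b, b), b), m(cons(b, c), cons(cons(b, b), cons(c, c)), cons(b, cons(b, cons(b, b)))), cons(b, c))), cons(c, m(b, c, cons(b, b))))):
1. cons(cons(c, cons(c, b)), cons(m(cons(cons(b, b), b), cons(m(cons(b, c), m(cons(b, cons(c, c)), b, cons(c, b)), cons(c, cons(c, c))), b), m(cons(cons(b, b), b), m(cons(b, c), cons(cons(b, b), cons(c, c)), cons(b, cons(b, cons(b, b)))), cons(b, c))), cons(c, m(b, c, cons(b, b)))))  →  cons(cons(c, cons(c, b)), cons(b, cons(c, m(b, c, cons(b, b)))))   [R4 at 2.1]
2. cons(cons(c, cons(c, b)), cons(b, cons(c, m(b, c, cons(b, b)))))  →  cons(cons(c, cons(c, b)), cons(b, cons(c, c)))   [R1 at 2.2.2]

Reduce t₂ = m(b, cons(cons(b, c), cons(c, cons(c, c))), m(cons(cons(b, b), cons(c, c)), cons(cons(cons(c, b), cons(c, c)), c), c)):
1. m(b, cons(cons(b, c), cons(c, cons(c, c))), m(cons(cons(b, b), cons(c, c)), cons(cons(cons(c, b), cons(c, c)), c), c))  →  b   [R5 at ε]

no — NF(t₁) = cons(cons(c, cons(c, b)), cons(b, cons(c, c))), NF(t₂) = b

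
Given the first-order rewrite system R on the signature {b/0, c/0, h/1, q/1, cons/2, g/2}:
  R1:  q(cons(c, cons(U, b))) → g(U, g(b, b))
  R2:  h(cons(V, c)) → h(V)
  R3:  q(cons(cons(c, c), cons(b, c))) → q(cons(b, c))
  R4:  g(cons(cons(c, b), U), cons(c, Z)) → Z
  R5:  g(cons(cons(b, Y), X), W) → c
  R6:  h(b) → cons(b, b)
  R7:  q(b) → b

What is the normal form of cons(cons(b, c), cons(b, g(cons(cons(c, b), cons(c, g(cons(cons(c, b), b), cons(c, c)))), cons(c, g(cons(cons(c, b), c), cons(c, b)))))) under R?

cons(cons(b, c), cons(b, b))

1. cons(cons(b, c), cons(b, g(cons(cons(c, b), cons(c, g(cons(cons(c, b), b), cons(c, c)))), cons(c, g(cons(cons(c, b), c), cons(c, b))))))  →  cons(cons(b, c), cons(b, g(cons(cons(c, b), c), cons(c, b))))   [R4 at 2.2]
2. cons(cons(b, c), cons(b, g(cons(cons(c, b), c), cons(c, b))))  →  cons(cons(b, c), cons(b, b))   [R4 at 2.2]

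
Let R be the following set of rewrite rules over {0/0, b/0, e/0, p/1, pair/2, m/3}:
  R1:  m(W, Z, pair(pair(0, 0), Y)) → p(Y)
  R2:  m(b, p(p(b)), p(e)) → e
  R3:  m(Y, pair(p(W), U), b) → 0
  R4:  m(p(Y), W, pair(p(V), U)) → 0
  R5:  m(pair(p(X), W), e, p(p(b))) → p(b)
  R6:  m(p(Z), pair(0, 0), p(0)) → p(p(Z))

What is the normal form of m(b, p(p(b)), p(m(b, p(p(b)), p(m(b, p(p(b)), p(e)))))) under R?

1. m(b, p(p(b)), p(m(b, p(p(b)), p(m(b, p(p(b)), p(e))))))  →  m(b, p(p(b)), p(m(b, p(p(b)), p(e))))   [R2 at 3.1.3.1]
2. m(b, p(p(b)), p(m(b, p(p(b)), p(e))))  →  m(b, p(p(b)), p(e))   [R2 at 3.1]
3. m(b, p(p(b)), p(e))  →  e   [R2 at ε]

e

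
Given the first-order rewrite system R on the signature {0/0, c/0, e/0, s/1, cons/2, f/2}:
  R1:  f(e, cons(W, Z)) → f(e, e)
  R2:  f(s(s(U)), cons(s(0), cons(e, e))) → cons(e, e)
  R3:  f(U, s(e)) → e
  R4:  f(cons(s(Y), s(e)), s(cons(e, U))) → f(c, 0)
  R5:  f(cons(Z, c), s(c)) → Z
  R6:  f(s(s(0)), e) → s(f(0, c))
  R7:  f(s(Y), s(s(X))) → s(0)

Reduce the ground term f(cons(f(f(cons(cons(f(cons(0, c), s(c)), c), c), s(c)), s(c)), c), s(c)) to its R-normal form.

0

1. f(cons(f(f(cons(cons(f(cons(0, c), s(c)), c), c), s(c)), s(c)), c), s(c))  →  f(f(cons(cons(f(cons(0, c), s(c)), c), c), s(c)), s(c))   [R5 at ε]
2. f(f(cons(cons(f(cons(0, c), s(c)), c), c), s(c)), s(c))  →  f(cons(f(cons(0, c), s(c)), c), s(c))   [R5 at 1]
3. f(cons(f(cons(0, c), s(c)), c), s(c))  →  f(cons(0, c), s(c))   [R5 at ε]
4. f(cons(0, c), s(c))  →  0   [R5 at ε]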